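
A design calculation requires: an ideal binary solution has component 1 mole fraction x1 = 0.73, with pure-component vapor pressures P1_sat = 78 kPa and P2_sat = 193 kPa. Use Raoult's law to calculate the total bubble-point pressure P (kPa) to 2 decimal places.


P = x1*P1_sat + x2*P2_sat
x2 = 1 - x1 = 1 - 0.73 = 0.27
P = 0.73*78 + 0.27*193
P = 56.94 + 52.11
P = 109.05 kPa


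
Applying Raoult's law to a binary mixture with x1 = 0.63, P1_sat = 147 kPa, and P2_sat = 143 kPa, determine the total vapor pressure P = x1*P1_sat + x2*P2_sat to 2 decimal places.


P = x1*P1_sat + x2*P2_sat
x2 = 1 - x1 = 1 - 0.63 = 0.37
P = 0.63*147 + 0.37*143
P = 92.61 + 52.91
P = 145.52 kPa


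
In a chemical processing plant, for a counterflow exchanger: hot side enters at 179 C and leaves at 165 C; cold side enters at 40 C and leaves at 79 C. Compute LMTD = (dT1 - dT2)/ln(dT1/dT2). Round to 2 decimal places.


dT1 = Th_in - Tc_out = 179 - 79 = 100
dT2 = Th_out - Tc_in = 165 - 40 = 125
LMTD = (dT1 - dT2) / ln(dT1/dT2)
LMTD = (100 - 125) / ln(100/125)
LMTD = 112.04 K


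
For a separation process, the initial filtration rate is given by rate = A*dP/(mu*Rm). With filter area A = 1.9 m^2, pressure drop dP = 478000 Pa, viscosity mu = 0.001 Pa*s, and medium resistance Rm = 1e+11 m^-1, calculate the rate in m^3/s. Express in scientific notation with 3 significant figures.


rate = A * dP / (mu * Rm)
rate = 1.9 * 478000 / (0.001 * 1e+11)
rate = 908200.0 / 1.000e+08
rate = 9.08e-03 m^3/s


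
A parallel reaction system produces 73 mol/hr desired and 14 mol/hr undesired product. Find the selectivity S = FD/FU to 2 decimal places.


S = desired product rate / undesired product rate
S = 73 / 14
S = 5.21


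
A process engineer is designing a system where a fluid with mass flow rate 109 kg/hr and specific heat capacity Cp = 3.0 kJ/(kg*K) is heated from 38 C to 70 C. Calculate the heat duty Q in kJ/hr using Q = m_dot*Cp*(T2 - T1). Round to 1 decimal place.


Q = m_dot * Cp * (T2 - T1)
Q = 109 * 3.0 * (70 - 38)
Q = 109 * 3.0 * 32
Q = 10464.0 kJ/hr


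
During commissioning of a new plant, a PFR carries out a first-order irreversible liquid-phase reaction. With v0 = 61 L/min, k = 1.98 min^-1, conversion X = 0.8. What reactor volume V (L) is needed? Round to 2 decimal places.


V = (v0/k) * ln(1/(1-X))
V = (61/1.98) * ln(1/(1-0.8))
V = 30.808081 * ln(5.0)
V = 30.808081 * 1.609438
V = 49.58 L


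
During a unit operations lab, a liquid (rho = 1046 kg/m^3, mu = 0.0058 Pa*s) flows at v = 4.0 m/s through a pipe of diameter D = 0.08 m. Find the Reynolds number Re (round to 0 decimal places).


Re = rho * v * D / mu
Re = 1046 * 4.0 * 0.08 / 0.0058
Re = 334.72 / 0.0058
Re = 57710


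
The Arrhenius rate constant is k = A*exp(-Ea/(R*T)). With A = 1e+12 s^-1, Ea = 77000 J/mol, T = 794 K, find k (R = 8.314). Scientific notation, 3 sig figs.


k = A * exp(-Ea/(R*T))
k = 1e+12 * exp(-77000 / (8.314 * 794))
k = 1e+12 * exp(-11.664341)
k = 8.59e+06


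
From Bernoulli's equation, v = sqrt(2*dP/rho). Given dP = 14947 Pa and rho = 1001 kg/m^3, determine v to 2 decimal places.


v = sqrt(2*dP/rho)
v = sqrt(2*14947/1001)
v = sqrt(29.864136)
v = 5.46 m/s


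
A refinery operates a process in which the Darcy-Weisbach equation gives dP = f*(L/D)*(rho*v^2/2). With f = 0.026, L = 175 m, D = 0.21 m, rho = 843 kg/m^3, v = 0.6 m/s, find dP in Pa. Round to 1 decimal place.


dP = f * (L/D) * (rho*v^2/2)
dP = 0.026 * (175/0.21) * (843*0.6^2/2)
L/D = 833.33333333
rho*v^2/2 = 843*0.36/2 = 151.74
dP = 0.026 * 833.33333333 * 151.74
dP = 3287.7 Pa


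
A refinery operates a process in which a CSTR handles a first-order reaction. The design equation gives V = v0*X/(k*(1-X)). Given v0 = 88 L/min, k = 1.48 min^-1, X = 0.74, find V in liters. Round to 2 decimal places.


V = v0 * X / (k * (1 - X))
V = 88 * 0.74 / (1.48 * (1 - 0.74))
V = 65.12 / (1.48 * 0.26)
V = 65.12 / 0.3848
V = 169.23 L


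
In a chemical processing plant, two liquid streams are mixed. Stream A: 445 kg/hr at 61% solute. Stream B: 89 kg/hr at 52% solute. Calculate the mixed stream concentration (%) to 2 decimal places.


Mass balance on solute: F1*x1 + F2*x2 = F3*x3
F3 = F1 + F2 = 445 + 89 = 534 kg/hr
x3 = (F1*x1 + F2*x2)/F3
x3 = (445*0.61 + 89*0.52) / 534
x3 = 59.50%


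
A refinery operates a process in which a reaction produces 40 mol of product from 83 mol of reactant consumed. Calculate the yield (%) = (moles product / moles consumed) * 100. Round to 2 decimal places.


Yield = (moles product / moles consumed) * 100%
Yield = (40 / 83) * 100
Yield = 0.4819 * 100
Yield = 48.19%


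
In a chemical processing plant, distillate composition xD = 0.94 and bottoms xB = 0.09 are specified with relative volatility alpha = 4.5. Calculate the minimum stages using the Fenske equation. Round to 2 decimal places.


N_min = ln((xD*(1-xB))/(xB*(1-xD))) / ln(alpha)
Numerator inside ln: 0.8554 / 0.0054 = 158.407407
ln(158.407407) = 5.06517
ln(alpha) = ln(4.5) = 1.504077
N_min = 5.06517 / 1.504077 = 3.37


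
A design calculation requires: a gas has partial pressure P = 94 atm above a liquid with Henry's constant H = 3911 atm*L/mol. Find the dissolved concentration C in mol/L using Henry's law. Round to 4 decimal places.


C = P / H
C = 94 / 3911
C = 0.0240 mol/L


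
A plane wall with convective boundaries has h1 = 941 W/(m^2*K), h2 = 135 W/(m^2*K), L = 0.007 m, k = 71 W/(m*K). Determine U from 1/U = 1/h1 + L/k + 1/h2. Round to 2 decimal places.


1/U = 1/h1 + L/k + 1/h2
1/U = 1/941 + 0.007/71 + 1/135
1/U = 0.0010626993 + 9.85915e-05 + 0.0074074074
1/U = 0.0085686982
U = 116.70 W/(m^2*K)


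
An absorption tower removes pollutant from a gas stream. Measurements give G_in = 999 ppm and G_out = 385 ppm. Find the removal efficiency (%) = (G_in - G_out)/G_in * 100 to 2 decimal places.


Efficiency = (G_in - G_out) / G_in * 100%
Efficiency = (999 - 385) / 999 * 100
Efficiency = 614 / 999 * 100
Efficiency = 61.46%


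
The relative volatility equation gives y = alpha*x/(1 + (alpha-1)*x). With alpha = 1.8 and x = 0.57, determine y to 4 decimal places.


y = alpha*x / (1 + (alpha-1)*x)
y = 1.8*0.57 / (1 + (1.8-1)*0.57)
y = 1.026 / (1 + 0.456)
y = 1.026 / 1.456
y = 0.7047


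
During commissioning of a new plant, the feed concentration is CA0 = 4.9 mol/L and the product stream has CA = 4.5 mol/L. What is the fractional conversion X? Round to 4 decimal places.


X = (CA0 - CA) / CA0
X = (4.9 - 4.5) / 4.9
X = 0.4 / 4.9
X = 0.0816


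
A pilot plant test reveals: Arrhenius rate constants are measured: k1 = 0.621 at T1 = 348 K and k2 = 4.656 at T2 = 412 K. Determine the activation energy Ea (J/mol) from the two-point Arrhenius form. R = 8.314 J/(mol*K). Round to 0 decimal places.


Ea = R * ln(k2/k1) / (1/T1 - 1/T2)
ln(k2/k1) = ln(4.656/0.621) = 2.0145809
1/T1 - 1/T2 = 1/348 - 1/412 = 0.000446378752
Ea = 8.314 * 2.0145809 / 0.000446378752
Ea = 37522 J/mol


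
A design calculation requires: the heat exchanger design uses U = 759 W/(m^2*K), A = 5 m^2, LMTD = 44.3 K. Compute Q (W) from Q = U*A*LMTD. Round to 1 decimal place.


Q = U * A * LMTD
Q = 759 * 5 * 44.3
Q = 168118.5 W


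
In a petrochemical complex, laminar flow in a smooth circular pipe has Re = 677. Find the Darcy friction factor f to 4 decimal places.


f = 64 / Re
f = 64 / 677
f = 0.0945


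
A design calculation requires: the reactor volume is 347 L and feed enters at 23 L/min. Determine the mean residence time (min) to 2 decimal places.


tau = V / v0
tau = 347 / 23
tau = 15.09 min


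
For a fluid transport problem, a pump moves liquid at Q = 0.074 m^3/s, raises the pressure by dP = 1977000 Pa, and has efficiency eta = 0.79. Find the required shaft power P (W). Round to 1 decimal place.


P = Q * dP / eta
P = 0.074 * 1977000 / 0.79
P = 146298.0 / 0.79
P = 185187.3 W


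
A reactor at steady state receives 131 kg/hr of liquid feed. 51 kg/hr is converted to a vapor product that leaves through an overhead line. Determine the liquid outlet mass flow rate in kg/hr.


Steady-state mass balance on the main outlet: F_out = F_in - F_removed
F_out = 131 - 51
F_out = 80 kg/hr


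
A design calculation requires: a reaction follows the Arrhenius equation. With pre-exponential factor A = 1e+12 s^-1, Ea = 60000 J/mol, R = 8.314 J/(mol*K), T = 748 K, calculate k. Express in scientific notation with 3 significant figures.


k = A * exp(-Ea/(R*T))
k = 1e+12 * exp(-60000 / (8.314 * 748))
k = 1e+12 * exp(-9.648052)
k = 6.46e+07


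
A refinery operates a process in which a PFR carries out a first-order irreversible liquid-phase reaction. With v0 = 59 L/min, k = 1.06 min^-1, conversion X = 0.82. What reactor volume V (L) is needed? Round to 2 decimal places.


V = (v0/k) * ln(1/(1-X))
V = (59/1.06) * ln(1/(1-0.82))
V = 55.660377 * ln(5.555556)
V = 55.660377 * 1.714799
V = 95.45 L


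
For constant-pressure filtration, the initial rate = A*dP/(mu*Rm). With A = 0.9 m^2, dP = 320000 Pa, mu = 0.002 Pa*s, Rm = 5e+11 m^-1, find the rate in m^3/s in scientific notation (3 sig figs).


rate = A * dP / (mu * Rm)
rate = 0.9 * 320000 / (0.002 * 5e+11)
rate = 288000.0 / 1.000e+09
rate = 2.88e-04 m^3/s


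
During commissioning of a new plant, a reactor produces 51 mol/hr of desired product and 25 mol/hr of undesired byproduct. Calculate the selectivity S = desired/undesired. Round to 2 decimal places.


S = desired product rate / undesired product rate
S = 51 / 25
S = 2.04


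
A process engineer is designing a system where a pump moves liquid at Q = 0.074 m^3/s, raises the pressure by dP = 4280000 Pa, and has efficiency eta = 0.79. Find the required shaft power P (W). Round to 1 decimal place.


P = Q * dP / eta
P = 0.074 * 4280000 / 0.79
P = 316720.0 / 0.79
P = 400911.4 W


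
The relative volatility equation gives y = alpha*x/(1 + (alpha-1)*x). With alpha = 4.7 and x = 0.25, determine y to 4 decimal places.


y = alpha*x / (1 + (alpha-1)*x)
y = 4.7*0.25 / (1 + (4.7-1)*0.25)
y = 1.175 / (1 + 0.925)
y = 1.175 / 1.925
y = 0.6104


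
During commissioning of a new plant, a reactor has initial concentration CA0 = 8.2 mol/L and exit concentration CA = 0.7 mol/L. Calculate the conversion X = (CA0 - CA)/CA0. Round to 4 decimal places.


X = (CA0 - CA) / CA0
X = (8.2 - 0.7) / 8.2
X = 7.5 / 8.2
X = 0.9146


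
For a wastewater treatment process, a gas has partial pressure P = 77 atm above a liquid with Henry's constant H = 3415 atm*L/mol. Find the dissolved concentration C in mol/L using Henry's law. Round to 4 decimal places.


C = P / H
C = 77 / 3415
C = 0.0225 mol/L


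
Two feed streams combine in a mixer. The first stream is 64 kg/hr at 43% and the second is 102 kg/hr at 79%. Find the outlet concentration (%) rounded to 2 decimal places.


Mass balance on solute: F1*x1 + F2*x2 = F3*x3
F3 = F1 + F2 = 64 + 102 = 166 kg/hr
x3 = (F1*x1 + F2*x2)/F3
x3 = (64*0.43 + 102*0.79) / 166
x3 = 65.12%


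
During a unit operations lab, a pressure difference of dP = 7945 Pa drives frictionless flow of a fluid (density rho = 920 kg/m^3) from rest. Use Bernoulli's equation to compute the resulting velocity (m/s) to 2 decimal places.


v = sqrt(2*dP/rho)
v = sqrt(2*7945/920)
v = sqrt(17.271739)
v = 4.16 m/s


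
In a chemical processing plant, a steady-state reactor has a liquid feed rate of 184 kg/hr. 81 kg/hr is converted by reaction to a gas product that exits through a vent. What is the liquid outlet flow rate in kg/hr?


Steady-state mass balance on the main outlet: F_out = F_in - F_removed
F_out = 184 - 81
F_out = 103 kg/hr


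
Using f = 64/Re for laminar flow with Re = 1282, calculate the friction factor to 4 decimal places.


f = 64 / Re
f = 64 / 1282
f = 0.0499


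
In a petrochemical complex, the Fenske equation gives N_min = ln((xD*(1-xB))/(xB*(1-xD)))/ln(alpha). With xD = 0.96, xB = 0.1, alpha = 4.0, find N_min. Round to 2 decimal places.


N_min = ln((xD*(1-xB))/(xB*(1-xD))) / ln(alpha)
Numerator inside ln: 0.864 / 0.004 = 216.0
ln(216.0) = 5.375278
ln(alpha) = ln(4.0) = 1.386294
N_min = 5.375278 / 1.386294 = 3.88


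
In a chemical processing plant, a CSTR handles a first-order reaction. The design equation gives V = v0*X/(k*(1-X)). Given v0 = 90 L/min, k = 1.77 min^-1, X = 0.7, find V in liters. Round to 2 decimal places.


V = v0 * X / (k * (1 - X))
V = 90 * 0.7 / (1.77 * (1 - 0.7))
V = 63.0 / (1.77 * 0.3)
V = 63.0 / 0.531
V = 118.64 L


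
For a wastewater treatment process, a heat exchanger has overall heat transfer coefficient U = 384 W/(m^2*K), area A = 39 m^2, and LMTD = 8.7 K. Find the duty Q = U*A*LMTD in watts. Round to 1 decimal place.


Q = U * A * LMTD
Q = 384 * 39 * 8.7
Q = 130291.2 W


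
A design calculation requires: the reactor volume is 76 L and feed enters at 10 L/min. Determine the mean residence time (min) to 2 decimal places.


tau = V / v0
tau = 76 / 10
tau = 7.60 min


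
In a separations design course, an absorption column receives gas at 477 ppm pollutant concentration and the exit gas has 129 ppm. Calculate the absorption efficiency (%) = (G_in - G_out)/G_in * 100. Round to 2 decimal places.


Efficiency = (G_in - G_out) / G_in * 100%
Efficiency = (477 - 129) / 477 * 100
Efficiency = 348 / 477 * 100
Efficiency = 72.96%


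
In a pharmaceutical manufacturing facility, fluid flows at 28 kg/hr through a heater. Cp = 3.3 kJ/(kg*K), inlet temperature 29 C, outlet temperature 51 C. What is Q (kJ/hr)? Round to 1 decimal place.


Q = m_dot * Cp * (T2 - T1)
Q = 28 * 3.3 * (51 - 29)
Q = 28 * 3.3 * 22
Q = 2032.8 kJ/hr


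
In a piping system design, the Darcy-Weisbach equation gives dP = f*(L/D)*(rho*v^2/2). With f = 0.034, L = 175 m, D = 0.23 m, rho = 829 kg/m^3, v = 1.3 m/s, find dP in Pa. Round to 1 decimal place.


dP = f * (L/D) * (rho*v^2/2)
dP = 0.034 * (175/0.23) * (829*1.3^2/2)
L/D = 760.86956522
rho*v^2/2 = 829*1.69/2 = 700.505
dP = 0.034 * 760.86956522 * 700.505
dP = 18121.8 Pa


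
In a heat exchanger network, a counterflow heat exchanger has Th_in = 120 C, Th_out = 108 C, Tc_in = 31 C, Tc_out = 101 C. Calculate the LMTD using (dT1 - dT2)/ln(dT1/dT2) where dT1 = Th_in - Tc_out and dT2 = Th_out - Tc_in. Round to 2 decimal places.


dT1 = Th_in - Tc_out = 120 - 101 = 19
dT2 = Th_out - Tc_in = 108 - 31 = 77
LMTD = (dT1 - dT2) / ln(dT1/dT2)
LMTD = (19 - 77) / ln(19/77)
LMTD = 41.45 K


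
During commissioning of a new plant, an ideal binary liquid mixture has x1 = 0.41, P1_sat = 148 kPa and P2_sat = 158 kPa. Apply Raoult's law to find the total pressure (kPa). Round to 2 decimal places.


P = x1*P1_sat + x2*P2_sat
x2 = 1 - x1 = 1 - 0.41 = 0.59
P = 0.41*148 + 0.59*158
P = 60.68 + 93.22
P = 153.90 kPa


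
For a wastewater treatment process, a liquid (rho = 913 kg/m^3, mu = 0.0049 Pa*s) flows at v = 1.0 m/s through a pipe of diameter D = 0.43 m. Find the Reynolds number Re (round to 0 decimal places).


Re = rho * v * D / mu
Re = 913 * 1.0 * 0.43 / 0.0049
Re = 392.59 / 0.0049
Re = 80120


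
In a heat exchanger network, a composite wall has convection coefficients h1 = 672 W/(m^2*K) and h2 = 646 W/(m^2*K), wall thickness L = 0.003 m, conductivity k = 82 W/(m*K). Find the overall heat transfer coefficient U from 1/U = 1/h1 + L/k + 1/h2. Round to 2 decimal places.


1/U = 1/h1 + L/k + 1/h2
1/U = 1/672 + 0.003/82 + 1/646
1/U = 0.0014880952 + 3.65854e-05 + 0.0015479876
1/U = 0.0030726682
U = 325.45 W/(m^2*K)


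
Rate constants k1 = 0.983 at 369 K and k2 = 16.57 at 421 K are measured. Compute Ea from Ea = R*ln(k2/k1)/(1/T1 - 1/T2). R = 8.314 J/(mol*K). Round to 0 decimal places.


Ea = R * ln(k2/k1) / (1/T1 - 1/T2)
ln(k2/k1) = ln(16.57/0.983) = 2.82474
1/T1 - 1/T2 = 1/369 - 1/421 = 0.000334730188
Ea = 8.314 * 2.82474 / 0.000334730188
Ea = 70161 J/mol


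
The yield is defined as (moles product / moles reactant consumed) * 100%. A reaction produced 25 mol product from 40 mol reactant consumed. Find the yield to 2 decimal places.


Yield = (moles product / moles consumed) * 100%
Yield = (25 / 40) * 100
Yield = 0.625 * 100
Yield = 62.50%


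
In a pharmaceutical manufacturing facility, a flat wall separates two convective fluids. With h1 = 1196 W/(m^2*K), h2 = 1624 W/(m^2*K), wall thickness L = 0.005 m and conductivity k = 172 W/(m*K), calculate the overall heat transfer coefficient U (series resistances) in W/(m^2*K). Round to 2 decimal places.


1/U = 1/h1 + L/k + 1/h2
1/U = 1/1196 + 0.005/172 + 1/1624
1/U = 0.0008361204 + 2.90698e-05 + 0.0006157635
1/U = 0.0014809537
U = 675.24 W/(m^2*K)


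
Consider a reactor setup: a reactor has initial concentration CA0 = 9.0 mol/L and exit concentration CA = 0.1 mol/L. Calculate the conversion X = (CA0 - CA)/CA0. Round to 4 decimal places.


X = (CA0 - CA) / CA0
X = (9.0 - 0.1) / 9.0
X = 8.9 / 9.0
X = 0.9889


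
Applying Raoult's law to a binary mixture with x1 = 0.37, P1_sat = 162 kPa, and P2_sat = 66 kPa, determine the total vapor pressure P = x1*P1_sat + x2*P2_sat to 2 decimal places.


P = x1*P1_sat + x2*P2_sat
x2 = 1 - x1 = 1 - 0.37 = 0.63
P = 0.37*162 + 0.63*66
P = 59.94 + 41.58
P = 101.52 kPa


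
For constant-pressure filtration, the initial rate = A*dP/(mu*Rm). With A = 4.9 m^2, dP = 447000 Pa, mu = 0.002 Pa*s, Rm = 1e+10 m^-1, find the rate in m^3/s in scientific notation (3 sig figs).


rate = A * dP / (mu * Rm)
rate = 4.9 * 447000 / (0.002 * 1e+10)
rate = 2190300.0 / 2.000e+07
rate = 1.10e-01 m^3/s


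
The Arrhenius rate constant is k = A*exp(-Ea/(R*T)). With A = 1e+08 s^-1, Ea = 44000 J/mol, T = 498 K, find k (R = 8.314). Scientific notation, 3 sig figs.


k = A * exp(-Ea/(R*T))
k = 1e+08 * exp(-44000 / (8.314 * 498))
k = 1e+08 * exp(-10.627064)
k = 2.43e+03


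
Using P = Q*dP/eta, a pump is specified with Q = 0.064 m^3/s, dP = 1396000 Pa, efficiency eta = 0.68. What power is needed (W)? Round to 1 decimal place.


P = Q * dP / eta
P = 0.064 * 1396000 / 0.68
P = 89344.0 / 0.68
P = 131388.2 W


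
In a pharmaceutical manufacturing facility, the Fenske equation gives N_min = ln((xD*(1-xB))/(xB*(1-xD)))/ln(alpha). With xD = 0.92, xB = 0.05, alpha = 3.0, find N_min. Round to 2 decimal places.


N_min = ln((xD*(1-xB))/(xB*(1-xD))) / ln(alpha)
Numerator inside ln: 0.874 / 0.004 = 218.5
ln(218.5) = 5.386786
ln(alpha) = ln(3.0) = 1.098612
N_min = 5.386786 / 1.098612 = 4.90


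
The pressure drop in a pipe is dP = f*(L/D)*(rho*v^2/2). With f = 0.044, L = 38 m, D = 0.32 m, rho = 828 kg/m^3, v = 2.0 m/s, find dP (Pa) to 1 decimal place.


dP = f * (L/D) * (rho*v^2/2)
dP = 0.044 * (38/0.32) * (828*2.0^2/2)
L/D = 118.75
rho*v^2/2 = 828*4.0/2 = 1656.0
dP = 0.044 * 118.75 * 1656.0
dP = 8652.6 Pa


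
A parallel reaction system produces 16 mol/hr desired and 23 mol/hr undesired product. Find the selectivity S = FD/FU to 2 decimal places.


S = desired product rate / undesired product rate
S = 16 / 23
S = 0.70


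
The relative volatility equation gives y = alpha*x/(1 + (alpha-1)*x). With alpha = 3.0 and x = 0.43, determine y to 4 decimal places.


y = alpha*x / (1 + (alpha-1)*x)
y = 3.0*0.43 / (1 + (3.0-1)*0.43)
y = 1.29 / (1 + 0.86)
y = 1.29 / 1.86
y = 0.6935


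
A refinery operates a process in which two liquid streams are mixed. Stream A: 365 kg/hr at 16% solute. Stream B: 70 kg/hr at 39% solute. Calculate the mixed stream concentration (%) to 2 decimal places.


Mass balance on solute: F1*x1 + F2*x2 = F3*x3
F3 = F1 + F2 = 365 + 70 = 435 kg/hr
x3 = (F1*x1 + F2*x2)/F3
x3 = (365*0.16 + 70*0.39) / 435
x3 = 19.70%


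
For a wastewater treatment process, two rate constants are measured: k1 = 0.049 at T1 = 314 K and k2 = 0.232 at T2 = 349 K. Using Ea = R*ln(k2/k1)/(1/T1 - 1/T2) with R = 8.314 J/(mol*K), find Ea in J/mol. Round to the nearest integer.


Ea = R * ln(k2/k1) / (1/T1 - 1/T2)
ln(k2/k1) = ln(0.232/0.049) = 1.5549171
1/T1 - 1/T2 = 1/314 - 1/349 = 0.000319383863
Ea = 8.314 * 1.5549171 / 0.000319383863
Ea = 40477 J/mol


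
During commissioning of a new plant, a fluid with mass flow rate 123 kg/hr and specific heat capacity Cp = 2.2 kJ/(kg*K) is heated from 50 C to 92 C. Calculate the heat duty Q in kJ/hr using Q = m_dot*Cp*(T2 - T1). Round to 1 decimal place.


Q = m_dot * Cp * (T2 - T1)
Q = 123 * 2.2 * (92 - 50)
Q = 123 * 2.2 * 42
Q = 11365.2 kJ/hr


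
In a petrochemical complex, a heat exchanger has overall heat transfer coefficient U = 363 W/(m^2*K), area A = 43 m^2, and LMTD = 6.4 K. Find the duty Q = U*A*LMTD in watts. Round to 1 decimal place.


Q = U * A * LMTD
Q = 363 * 43 * 6.4
Q = 99897.6 W


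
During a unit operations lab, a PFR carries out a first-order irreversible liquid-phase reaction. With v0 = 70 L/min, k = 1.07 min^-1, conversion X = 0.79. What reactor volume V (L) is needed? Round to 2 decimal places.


V = (v0/k) * ln(1/(1-X))
V = (70/1.07) * ln(1/(1-0.79))
V = 65.420561 * ln(4.761905)
V = 65.420561 * 1.560648
V = 102.10 L


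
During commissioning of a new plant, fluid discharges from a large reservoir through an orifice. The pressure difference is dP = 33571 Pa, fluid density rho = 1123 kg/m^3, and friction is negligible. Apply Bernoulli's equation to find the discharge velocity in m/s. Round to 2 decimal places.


v = sqrt(2*dP/rho)
v = sqrt(2*33571/1123)
v = sqrt(59.788068)
v = 7.73 m/s


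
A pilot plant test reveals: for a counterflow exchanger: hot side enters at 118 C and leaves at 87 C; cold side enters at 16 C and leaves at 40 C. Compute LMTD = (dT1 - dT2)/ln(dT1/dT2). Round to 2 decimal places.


dT1 = Th_in - Tc_out = 118 - 40 = 78
dT2 = Th_out - Tc_in = 87 - 16 = 71
LMTD = (dT1 - dT2) / ln(dT1/dT2)
LMTD = (78 - 71) / ln(78/71)
LMTD = 74.45 K


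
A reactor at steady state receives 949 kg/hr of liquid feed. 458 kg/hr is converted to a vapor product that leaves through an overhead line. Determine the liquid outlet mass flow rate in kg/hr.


Steady-state mass balance on the main outlet: F_out = F_in - F_removed
F_out = 949 - 458
F_out = 491 kg/hr


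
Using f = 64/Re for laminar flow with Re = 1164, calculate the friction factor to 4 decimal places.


f = 64 / Re
f = 64 / 1164
f = 0.0550


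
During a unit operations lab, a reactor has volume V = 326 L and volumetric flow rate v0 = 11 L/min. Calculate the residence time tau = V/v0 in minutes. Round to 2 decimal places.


tau = V / v0
tau = 326 / 11
tau = 29.64 min


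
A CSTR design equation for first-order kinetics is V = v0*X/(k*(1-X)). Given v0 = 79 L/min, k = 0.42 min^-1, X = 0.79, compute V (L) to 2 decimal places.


V = v0 * X / (k * (1 - X))
V = 79 * 0.79 / (0.42 * (1 - 0.79))
V = 62.41 / (0.42 * 0.21)
V = 62.41 / 0.0882
V = 707.60 L


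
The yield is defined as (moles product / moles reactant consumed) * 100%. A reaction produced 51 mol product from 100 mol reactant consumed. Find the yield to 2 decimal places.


Yield = (moles product / moles consumed) * 100%
Yield = (51 / 100) * 100
Yield = 0.51 * 100
Yield = 51.00%


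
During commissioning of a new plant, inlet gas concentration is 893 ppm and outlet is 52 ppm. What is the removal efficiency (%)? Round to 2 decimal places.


Efficiency = (G_in - G_out) / G_in * 100%
Efficiency = (893 - 52) / 893 * 100
Efficiency = 841 / 893 * 100
Efficiency = 94.18%


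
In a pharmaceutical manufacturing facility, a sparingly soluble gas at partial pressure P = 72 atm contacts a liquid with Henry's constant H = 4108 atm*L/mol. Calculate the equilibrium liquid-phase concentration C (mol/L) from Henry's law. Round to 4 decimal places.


C = P / H
C = 72 / 4108
C = 0.0175 mol/L


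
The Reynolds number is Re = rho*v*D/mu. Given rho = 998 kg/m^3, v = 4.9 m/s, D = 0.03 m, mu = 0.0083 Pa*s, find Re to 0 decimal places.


Re = rho * v * D / mu
Re = 998 * 4.9 * 0.03 / 0.0083
Re = 146.706 / 0.0083
Re = 17675


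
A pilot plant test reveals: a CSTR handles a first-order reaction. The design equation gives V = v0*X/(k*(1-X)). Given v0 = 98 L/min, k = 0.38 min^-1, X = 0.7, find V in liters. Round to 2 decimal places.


V = v0 * X / (k * (1 - X))
V = 98 * 0.7 / (0.38 * (1 - 0.7))
V = 68.6 / (0.38 * 0.3)
V = 68.6 / 0.114
V = 601.75 L


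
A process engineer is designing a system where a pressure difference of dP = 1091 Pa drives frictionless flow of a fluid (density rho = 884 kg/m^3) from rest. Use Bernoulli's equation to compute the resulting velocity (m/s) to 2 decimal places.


v = sqrt(2*dP/rho)
v = sqrt(2*1091/884)
v = sqrt(2.468326)
v = 1.57 m/s


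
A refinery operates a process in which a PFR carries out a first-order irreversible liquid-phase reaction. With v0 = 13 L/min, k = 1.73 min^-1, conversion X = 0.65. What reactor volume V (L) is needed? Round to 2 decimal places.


V = (v0/k) * ln(1/(1-X))
V = (13/1.73) * ln(1/(1-0.65))
V = 7.514451 * ln(2.857143)
V = 7.514451 * 1.049822
V = 7.89 L


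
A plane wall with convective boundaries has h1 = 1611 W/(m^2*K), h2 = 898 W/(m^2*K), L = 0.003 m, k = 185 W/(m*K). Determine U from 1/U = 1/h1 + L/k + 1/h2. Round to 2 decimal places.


1/U = 1/h1 + L/k + 1/h2
1/U = 1/1611 + 0.003/185 + 1/898
1/U = 0.0006207325 + 1.62162e-05 + 0.0011135857
1/U = 0.0017505344
U = 571.25 W/(m^2*K)


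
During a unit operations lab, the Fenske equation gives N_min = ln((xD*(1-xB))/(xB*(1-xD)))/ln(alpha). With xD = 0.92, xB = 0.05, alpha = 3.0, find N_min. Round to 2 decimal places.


N_min = ln((xD*(1-xB))/(xB*(1-xD))) / ln(alpha)
Numerator inside ln: 0.874 / 0.004 = 218.5
ln(218.5) = 5.386786
ln(alpha) = ln(3.0) = 1.098612
N_min = 5.386786 / 1.098612 = 4.90


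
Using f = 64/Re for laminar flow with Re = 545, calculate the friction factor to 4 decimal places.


f = 64 / Re
f = 64 / 545
f = 0.1174


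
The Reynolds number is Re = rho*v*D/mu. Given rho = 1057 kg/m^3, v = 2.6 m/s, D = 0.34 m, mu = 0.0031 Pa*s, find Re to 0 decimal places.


Re = rho * v * D / mu
Re = 1057 * 2.6 * 0.34 / 0.0031
Re = 934.388 / 0.0031
Re = 301415


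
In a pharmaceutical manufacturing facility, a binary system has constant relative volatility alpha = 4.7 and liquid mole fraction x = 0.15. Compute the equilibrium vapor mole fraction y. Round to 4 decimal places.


y = alpha*x / (1 + (alpha-1)*x)
y = 4.7*0.15 / (1 + (4.7-1)*0.15)
y = 0.705 / (1 + 0.555)
y = 0.705 / 1.555
y = 0.4534


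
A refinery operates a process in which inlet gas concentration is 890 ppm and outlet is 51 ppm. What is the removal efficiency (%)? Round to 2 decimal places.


Efficiency = (G_in - G_out) / G_in * 100%
Efficiency = (890 - 51) / 890 * 100
Efficiency = 839 / 890 * 100
Efficiency = 94.27%


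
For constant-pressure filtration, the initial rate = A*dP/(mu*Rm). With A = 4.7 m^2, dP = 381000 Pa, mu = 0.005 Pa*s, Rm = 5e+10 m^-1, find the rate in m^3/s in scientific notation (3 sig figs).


rate = A * dP / (mu * Rm)
rate = 4.7 * 381000 / (0.005 * 5e+10)
rate = 1790700.0 / 2.500e+08
rate = 7.16e-03 m^3/s


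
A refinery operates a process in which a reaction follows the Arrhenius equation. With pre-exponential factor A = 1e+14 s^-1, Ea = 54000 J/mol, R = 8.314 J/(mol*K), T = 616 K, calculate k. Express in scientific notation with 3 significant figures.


k = A * exp(-Ea/(R*T))
k = 1e+14 * exp(-54000 / (8.314 * 616))
k = 1e+14 * exp(-10.543942)
k = 2.64e+09


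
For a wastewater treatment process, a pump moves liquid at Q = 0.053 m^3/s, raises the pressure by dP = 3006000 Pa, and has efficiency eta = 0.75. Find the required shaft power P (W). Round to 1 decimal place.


P = Q * dP / eta
P = 0.053 * 3006000 / 0.75
P = 159318.0 / 0.75
P = 212424.0 W


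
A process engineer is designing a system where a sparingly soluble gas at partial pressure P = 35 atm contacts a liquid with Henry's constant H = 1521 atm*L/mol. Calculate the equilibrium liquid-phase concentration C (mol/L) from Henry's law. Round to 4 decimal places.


C = P / H
C = 35 / 1521
C = 0.0230 mol/L


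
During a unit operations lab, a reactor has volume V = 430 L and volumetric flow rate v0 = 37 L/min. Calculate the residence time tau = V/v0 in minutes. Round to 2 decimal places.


tau = V / v0
tau = 430 / 37
tau = 11.62 min


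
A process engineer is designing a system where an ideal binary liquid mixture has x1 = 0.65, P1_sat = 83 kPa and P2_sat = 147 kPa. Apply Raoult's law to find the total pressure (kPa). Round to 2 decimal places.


P = x1*P1_sat + x2*P2_sat
x2 = 1 - x1 = 1 - 0.65 = 0.35
P = 0.65*83 + 0.35*147
P = 53.95 + 51.45
P = 105.40 kPa


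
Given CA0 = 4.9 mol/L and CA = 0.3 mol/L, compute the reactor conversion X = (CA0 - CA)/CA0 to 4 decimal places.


X = (CA0 - CA) / CA0
X = (4.9 - 0.3) / 4.9
X = 4.6 / 4.9
X = 0.9388


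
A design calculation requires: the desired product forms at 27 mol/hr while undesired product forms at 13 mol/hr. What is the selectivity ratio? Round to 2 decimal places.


S = desired product rate / undesired product rate
S = 27 / 13
S = 2.08


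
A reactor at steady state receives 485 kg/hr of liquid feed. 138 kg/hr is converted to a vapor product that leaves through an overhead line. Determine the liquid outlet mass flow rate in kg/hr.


Steady-state mass balance on the main outlet: F_out = F_in - F_removed
F_out = 485 - 138
F_out = 347 kg/hr


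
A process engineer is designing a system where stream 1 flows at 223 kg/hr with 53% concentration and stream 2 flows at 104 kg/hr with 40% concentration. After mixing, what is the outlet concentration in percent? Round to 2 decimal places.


Mass balance on solute: F1*x1 + F2*x2 = F3*x3
F3 = F1 + F2 = 223 + 104 = 327 kg/hr
x3 = (F1*x1 + F2*x2)/F3
x3 = (223*0.53 + 104*0.4) / 327
x3 = 48.87%


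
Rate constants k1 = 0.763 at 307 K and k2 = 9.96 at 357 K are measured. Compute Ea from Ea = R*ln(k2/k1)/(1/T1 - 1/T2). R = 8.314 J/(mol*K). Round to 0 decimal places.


Ea = R * ln(k2/k1) / (1/T1 - 1/T2)
ln(k2/k1) = ln(9.96/0.763) = 2.5690743
1/T1 - 1/T2 = 1/307 - 1/357 = 0.000456208542
Ea = 8.314 * 2.5690743 / 0.000456208542
Ea = 46819 J/mol


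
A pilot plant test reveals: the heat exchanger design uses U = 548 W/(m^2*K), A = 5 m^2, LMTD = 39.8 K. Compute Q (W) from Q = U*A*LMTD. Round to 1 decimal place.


Q = U * A * LMTD
Q = 548 * 5 * 39.8
Q = 109052.0 W


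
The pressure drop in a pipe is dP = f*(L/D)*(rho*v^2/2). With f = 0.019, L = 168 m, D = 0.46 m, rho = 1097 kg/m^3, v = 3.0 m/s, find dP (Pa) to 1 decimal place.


dP = f * (L/D) * (rho*v^2/2)
dP = 0.019 * (168/0.46) * (1097*3.0^2/2)
L/D = 365.2173913
rho*v^2/2 = 1097*9.0/2 = 4936.5
dP = 0.019 * 365.2173913 * 4936.5
dP = 34255.0 Pa


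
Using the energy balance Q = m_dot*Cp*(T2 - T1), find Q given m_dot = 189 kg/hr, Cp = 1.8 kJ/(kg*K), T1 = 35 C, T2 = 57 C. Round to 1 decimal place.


Q = m_dot * Cp * (T2 - T1)
Q = 189 * 1.8 * (57 - 35)
Q = 189 * 1.8 * 22
Q = 7484.4 kJ/hr


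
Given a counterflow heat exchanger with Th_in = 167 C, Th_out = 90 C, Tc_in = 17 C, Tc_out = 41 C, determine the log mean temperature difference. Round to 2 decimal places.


dT1 = Th_in - Tc_out = 167 - 41 = 126
dT2 = Th_out - Tc_in = 90 - 17 = 73
LMTD = (dT1 - dT2) / ln(dT1/dT2)
LMTD = (126 - 73) / ln(126/73)
LMTD = 97.10 K


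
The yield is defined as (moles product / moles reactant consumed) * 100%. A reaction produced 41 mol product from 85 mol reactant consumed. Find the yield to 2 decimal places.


Yield = (moles product / moles consumed) * 100%
Yield = (41 / 85) * 100
Yield = 0.4824 * 100
Yield = 48.24%


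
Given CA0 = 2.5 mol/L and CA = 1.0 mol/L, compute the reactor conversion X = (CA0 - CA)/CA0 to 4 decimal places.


X = (CA0 - CA) / CA0
X = (2.5 - 1.0) / 2.5
X = 1.5 / 2.5
X = 0.6000


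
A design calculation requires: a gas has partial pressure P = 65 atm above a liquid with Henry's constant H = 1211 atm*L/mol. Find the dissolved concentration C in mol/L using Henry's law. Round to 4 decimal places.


C = P / H
C = 65 / 1211
C = 0.0537 mol/L


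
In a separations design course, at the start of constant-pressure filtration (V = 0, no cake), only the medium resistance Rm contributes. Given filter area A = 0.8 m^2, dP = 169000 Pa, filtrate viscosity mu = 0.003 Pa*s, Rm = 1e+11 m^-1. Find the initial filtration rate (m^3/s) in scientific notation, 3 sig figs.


rate = A * dP / (mu * Rm)
rate = 0.8 * 169000 / (0.003 * 1e+11)
rate = 135200.0 / 3.000e+08
rate = 4.51e-04 m^3/s


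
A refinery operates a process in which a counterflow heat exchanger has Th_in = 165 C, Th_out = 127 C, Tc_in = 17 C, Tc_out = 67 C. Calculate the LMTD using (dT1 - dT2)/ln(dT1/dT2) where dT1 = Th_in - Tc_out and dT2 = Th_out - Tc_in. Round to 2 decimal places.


dT1 = Th_in - Tc_out = 165 - 67 = 98
dT2 = Th_out - Tc_in = 127 - 17 = 110
LMTD = (dT1 - dT2) / ln(dT1/dT2)
LMTD = (98 - 110) / ln(98/110)
LMTD = 103.88 K


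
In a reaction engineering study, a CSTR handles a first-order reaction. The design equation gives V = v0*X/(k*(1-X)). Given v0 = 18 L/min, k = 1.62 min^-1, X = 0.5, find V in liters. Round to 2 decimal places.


V = v0 * X / (k * (1 - X))
V = 18 * 0.5 / (1.62 * (1 - 0.5))
V = 9.0 / (1.62 * 0.5)
V = 9.0 / 0.81
V = 11.11 L


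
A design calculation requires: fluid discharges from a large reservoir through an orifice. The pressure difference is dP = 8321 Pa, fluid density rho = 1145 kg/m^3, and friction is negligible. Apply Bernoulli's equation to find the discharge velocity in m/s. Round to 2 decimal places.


v = sqrt(2*dP/rho)
v = sqrt(2*8321/1145)
v = sqrt(14.534498)
v = 3.81 m/s


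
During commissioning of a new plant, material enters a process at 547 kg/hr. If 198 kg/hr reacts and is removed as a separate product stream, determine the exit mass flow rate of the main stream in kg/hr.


Steady-state mass balance on the main outlet: F_out = F_in - F_removed
F_out = 547 - 198
F_out = 349 kg/hr


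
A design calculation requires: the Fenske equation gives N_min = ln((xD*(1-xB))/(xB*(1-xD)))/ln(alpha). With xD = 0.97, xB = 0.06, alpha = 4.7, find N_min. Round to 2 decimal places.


N_min = ln((xD*(1-xB))/(xB*(1-xD))) / ln(alpha)
Numerator inside ln: 0.9118 / 0.0018 = 506.555556
ln(506.555556) = 6.227634
ln(alpha) = ln(4.7) = 1.547563
N_min = 6.227634 / 1.547563 = 4.02


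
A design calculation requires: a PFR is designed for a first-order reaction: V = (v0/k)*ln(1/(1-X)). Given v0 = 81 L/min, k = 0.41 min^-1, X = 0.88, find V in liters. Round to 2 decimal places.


V = (v0/k) * ln(1/(1-X))
V = (81/0.41) * ln(1/(1-0.88))
V = 197.560976 * ln(8.333333)
V = 197.560976 * 2.120263
V = 418.88 L


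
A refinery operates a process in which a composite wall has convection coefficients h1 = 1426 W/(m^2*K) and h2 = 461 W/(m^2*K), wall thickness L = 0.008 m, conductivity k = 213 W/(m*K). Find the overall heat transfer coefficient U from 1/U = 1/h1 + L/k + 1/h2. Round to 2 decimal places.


1/U = 1/h1 + L/k + 1/h2
1/U = 1/1426 + 0.008/213 + 1/461
1/U = 0.0007012623 + 3.75587e-05 + 0.0021691974
1/U = 0.0029080184
U = 343.88 W/(m^2*K)


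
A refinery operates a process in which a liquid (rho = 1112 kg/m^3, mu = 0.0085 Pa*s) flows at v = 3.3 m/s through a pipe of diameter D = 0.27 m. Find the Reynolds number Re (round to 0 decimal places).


Re = rho * v * D / mu
Re = 1112 * 3.3 * 0.27 / 0.0085
Re = 990.792 / 0.0085
Re = 116564


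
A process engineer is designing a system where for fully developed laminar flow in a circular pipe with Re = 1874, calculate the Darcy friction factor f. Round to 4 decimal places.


f = 64 / Re
f = 64 / 1874
f = 0.0342


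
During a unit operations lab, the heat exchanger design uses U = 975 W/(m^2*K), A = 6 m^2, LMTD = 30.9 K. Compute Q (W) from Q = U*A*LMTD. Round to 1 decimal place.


Q = U * A * LMTD
Q = 975 * 6 * 30.9
Q = 180765.0 W


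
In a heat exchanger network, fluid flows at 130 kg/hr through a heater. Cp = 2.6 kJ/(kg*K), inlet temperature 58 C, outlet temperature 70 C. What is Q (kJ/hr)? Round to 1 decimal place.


Q = m_dot * Cp * (T2 - T1)
Q = 130 * 2.6 * (70 - 58)
Q = 130 * 2.6 * 12
Q = 4056.0 kJ/hr


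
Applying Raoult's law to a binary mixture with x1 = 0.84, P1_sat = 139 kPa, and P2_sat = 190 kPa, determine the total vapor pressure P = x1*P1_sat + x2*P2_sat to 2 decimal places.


P = x1*P1_sat + x2*P2_sat
x2 = 1 - x1 = 1 - 0.84 = 0.16
P = 0.84*139 + 0.16*190
P = 116.76 + 30.4
P = 147.16 kPa


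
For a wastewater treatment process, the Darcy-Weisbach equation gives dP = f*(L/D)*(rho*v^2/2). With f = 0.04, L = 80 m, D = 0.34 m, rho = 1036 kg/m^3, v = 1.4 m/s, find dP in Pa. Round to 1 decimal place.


dP = f * (L/D) * (rho*v^2/2)
dP = 0.04 * (80/0.34) * (1036*1.4^2/2)
L/D = 235.29411765
rho*v^2/2 = 1036*1.96/2 = 1015.28
dP = 0.04 * 235.29411765 * 1015.28
dP = 9555.6 Pa


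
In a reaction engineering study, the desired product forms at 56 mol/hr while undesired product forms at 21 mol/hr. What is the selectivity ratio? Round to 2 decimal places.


S = desired product rate / undesired product rate
S = 56 / 21
S = 2.67


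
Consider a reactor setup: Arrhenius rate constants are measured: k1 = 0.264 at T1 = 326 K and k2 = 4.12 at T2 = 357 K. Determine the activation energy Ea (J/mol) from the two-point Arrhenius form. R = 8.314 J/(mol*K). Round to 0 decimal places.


Ea = R * ln(k2/k1) / (1/T1 - 1/T2)
ln(k2/k1) = ln(4.12/0.264) = 2.7476593
1/T1 - 1/T2 = 1/326 - 1/357 = 0.000266364214
Ea = 8.314 * 2.7476593 / 0.000266364214
Ea = 85762 J/mol


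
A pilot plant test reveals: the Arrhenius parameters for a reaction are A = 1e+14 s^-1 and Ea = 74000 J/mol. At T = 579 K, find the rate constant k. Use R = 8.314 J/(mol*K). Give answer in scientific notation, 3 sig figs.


k = A * exp(-Ea/(R*T))
k = 1e+14 * exp(-74000 / (8.314 * 579))
k = 1e+14 * exp(-15.372452)
k = 2.11e+07


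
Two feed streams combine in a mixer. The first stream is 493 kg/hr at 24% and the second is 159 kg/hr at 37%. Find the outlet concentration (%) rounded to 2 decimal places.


Mass balance on solute: F1*x1 + F2*x2 = F3*x3
F3 = F1 + F2 = 493 + 159 = 652 kg/hr
x3 = (F1*x1 + F2*x2)/F3
x3 = (493*0.24 + 159*0.37) / 652
x3 = 27.17%


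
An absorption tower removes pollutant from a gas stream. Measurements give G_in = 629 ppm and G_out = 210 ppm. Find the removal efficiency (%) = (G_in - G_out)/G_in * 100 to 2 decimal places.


Efficiency = (G_in - G_out) / G_in * 100%
Efficiency = (629 - 210) / 629 * 100
Efficiency = 419 / 629 * 100
Efficiency = 66.61%


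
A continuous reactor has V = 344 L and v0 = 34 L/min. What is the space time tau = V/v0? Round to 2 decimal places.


tau = V / v0
tau = 344 / 34
tau = 10.12 min


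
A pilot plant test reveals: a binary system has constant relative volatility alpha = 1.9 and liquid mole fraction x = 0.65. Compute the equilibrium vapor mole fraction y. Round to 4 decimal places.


y = alpha*x / (1 + (alpha-1)*x)
y = 1.9*0.65 / (1 + (1.9-1)*0.65)
y = 1.235 / (1 + 0.585)
y = 1.235 / 1.585
y = 0.7792


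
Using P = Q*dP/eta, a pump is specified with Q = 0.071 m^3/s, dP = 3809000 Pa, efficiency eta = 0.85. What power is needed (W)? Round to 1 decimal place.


P = Q * dP / eta
P = 0.071 * 3809000 / 0.85
P = 270439.0 / 0.85
P = 318163.5 W


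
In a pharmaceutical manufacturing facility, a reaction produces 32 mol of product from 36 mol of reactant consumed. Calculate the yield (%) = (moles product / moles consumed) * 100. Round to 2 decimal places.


Yield = (moles product / moles consumed) * 100%
Yield = (32 / 36) * 100
Yield = 0.8889 * 100
Yield = 88.89%


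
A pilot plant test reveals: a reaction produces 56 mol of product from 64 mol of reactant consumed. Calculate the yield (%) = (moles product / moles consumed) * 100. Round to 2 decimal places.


Yield = (moles product / moles consumed) * 100%
Yield = (56 / 64) * 100
Yield = 0.875 * 100
Yield = 87.50%


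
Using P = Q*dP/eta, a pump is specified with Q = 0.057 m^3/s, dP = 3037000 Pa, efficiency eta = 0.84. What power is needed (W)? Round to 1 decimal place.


P = Q * dP / eta
P = 0.057 * 3037000 / 0.84
P = 173109.0 / 0.84
P = 206082.1 W
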